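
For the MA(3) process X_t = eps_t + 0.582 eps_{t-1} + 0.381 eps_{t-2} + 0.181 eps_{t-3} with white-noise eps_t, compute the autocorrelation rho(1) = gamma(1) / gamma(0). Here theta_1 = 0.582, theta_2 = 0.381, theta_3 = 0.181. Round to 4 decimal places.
\rho(1) = 0.5754

For an MA(q) process with theta_0 = 1, the autocovariance is
  gamma(k) = sigma^2 * sum_{i=0..q-k} theta_i * theta_{i+k},
and rho(k) = gamma(k) / gamma(0). Sigma^2 cancels.
  numerator   = (1)*(0.582) + (0.582)*(0.381) + (0.381)*(0.181) = 0.872703.
  denominator = (1)^2 + (0.582)^2 + (0.381)^2 + (0.181)^2 = 1.516646.
  rho(1) = 0.872703 / 1.516646 = 0.5754.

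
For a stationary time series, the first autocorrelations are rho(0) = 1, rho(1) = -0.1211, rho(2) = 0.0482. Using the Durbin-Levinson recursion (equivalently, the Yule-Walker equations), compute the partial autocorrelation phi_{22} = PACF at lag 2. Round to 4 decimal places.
\phi_{22} = 0.0340

The PACF at lag k is phi_{kk}, the last component of the solution
to the Yule-Walker system G_k phi = r_k where
  (G_k)_{ij} = rho(|i - j|), (r_k)_i = rho(i), i,j = 1..k.
Equivalently, Durbin-Levinson gives phi_{kk} iteratively:
  phi_{11} = rho(1)
  phi_{kk} = [rho(k) - sum_{j=1..k-1} phi_{k-1,j} rho(k-j)]
            / [1 - sum_{j=1..k-1} phi_{k-1,j} rho(j)],
  phi_{k,j} = phi_{k-1,j} - phi_{kk} phi_{k-1,k-j},  j = 1..k-1.
Step k = 1:
  phi_11 = rho(1) = -0.1211.
Step k = 2:
  phi_22 = [rho(2) - phi_11 rho(1)] / [1 - phi_11 rho(1)] = [0.0482 - (-0.1211)(-0.1211)] / [1 - (-0.1211)(-0.1211)]
         = 0.03353479 / 0.98533479 = 0.034.
Therefore phi_{22} = 0.0340.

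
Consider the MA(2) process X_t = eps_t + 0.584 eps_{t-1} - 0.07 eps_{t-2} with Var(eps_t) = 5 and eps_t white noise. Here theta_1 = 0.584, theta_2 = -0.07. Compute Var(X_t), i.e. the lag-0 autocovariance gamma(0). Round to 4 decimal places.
\gamma(0) = 6.7298

For an MA(q) process X_t = eps_t + sum_i theta_i eps_{t-i} with
Var(eps_t) = sigma^2, the variance is
  gamma(0) = sigma^2 * (1 + sum_i theta_i^2).
  sum_i theta_i^2 = (0.584)^2 + (-0.07)^2 = 0.341056 + 0.0049 = 0.345956.
  gamma(0) = 5 * (1 + 0.345956) = 5 * 1.345956 = 6.72978, which rounds to 6.7298.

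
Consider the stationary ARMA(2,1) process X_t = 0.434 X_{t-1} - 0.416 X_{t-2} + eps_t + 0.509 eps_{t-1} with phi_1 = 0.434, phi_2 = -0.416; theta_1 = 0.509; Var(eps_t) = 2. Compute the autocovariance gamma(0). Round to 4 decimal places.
\gamma(0) = 4.1937

Multiply the model equation by X_{t-k} and take expectations. With theta_0 = psi_0 = 1 and psi_j the MA(infinity) weights, this gives
  gamma(k) - sum_i phi_i gamma(k-i) = c_k,
  c_k = sigma^2 * sum_{j=k..q} theta_j psi_{j-k}   (c_k = 0 for k > q),
using gamma(-m) = gamma(m).
psi-weights needed (psi_j = theta_j + sum_i phi_i psi_{j-i}):
  psi_1 = theta_1 + phi_1 = 0.509 + (0.434) = 0.943
Right-hand sides:
  c_0 = sigma^2 (1 + theta_1 psi_1) = 2 * (1 + (0.509)(0.943)) = 2 * 1.479987 = 2.959974
  c_1 = sigma^2 theta_1 = 2 * (0.509) = 1.018
  c_2 = 0
Equations for k = 0, 1, 2 (AR order 2, c_2 = 0):
  (E0) gamma(0) = phi_1 gamma(1) + phi_2 gamma(2) + c_0
  (E1) gamma(1) = phi_1 gamma(0) + phi_2 gamma(1) + c_1
  (E2) gamma(2) = phi_1 gamma(1) + phi_2 gamma(0)
From (E1): gamma(1) = A gamma(0) + B with
  A = phi_1 / (1 - phi_2) = 0.434 / 1.416 = 0.306497,   B = c_1 / (1 - phi_2) = 1.018 / 1.416 = 0.718927.
Insert (E2) into (E0): gamma(0) (1 - phi_2^2) = phi_1 (1 + phi_2) gamma(1) + c_0.
  phi_1 (1 + phi_2) = (0.434)(0.584) = 0.253456,   1 - phi_2^2 = 0.826944.
Replace gamma(1) by A gamma(0) + B and collect gamma(0):
  gamma(0) [0.826944 - (0.253456)(0.306497)] = (0.253456)(0.718927) + 2.959974
  gamma(0) * 0.74926 = 3.14219
  gamma(0) = 3.14219 / 0.74926 = 4.193722.
Therefore gamma(0) = 4.1937 (to 4 decimal places).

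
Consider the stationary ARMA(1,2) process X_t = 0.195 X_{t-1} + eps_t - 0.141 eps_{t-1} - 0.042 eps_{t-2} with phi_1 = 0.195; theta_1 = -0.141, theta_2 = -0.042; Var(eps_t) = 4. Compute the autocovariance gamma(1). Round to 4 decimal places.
\gamma(1) = 0.2100

Multiply the model equation by X_{t-k} and take expectations. With theta_0 = psi_0 = 1 and psi_j the MA(infinity) weights, this gives
  gamma(k) - sum_i phi_i gamma(k-i) = c_k,
  c_k = sigma^2 * sum_{j=k..q} theta_j psi_{j-k}   (c_k = 0 for k > q),
using gamma(-m) = gamma(m).
psi-weights needed (psi_j = theta_j + sum_i phi_i psi_{j-i}):
  psi_1 = theta_1 + phi_1 = -0.141 + (0.195) = 0.054
  psi_2 = theta_2 + phi_1 psi_1 = -0.042 + (0.195)(0.054) = -0.03147
Right-hand sides:
  c_0 = sigma^2 (1 + theta_1 psi_1 + theta_2 psi_2) = 4 * (1 + (-0.141)(0.054) + (-0.042)(-0.03147)) = 4 * 0.993708 = 3.974831
  c_1 = sigma^2 (theta_1 + theta_2 psi_1) = 4 * (-0.141 + (-0.042)(0.054)) = -0.573072
  c_2 = sigma^2 theta_2 = 4 * (-0.042) = -0.168
Equations for k = 0 and k = 1 (AR order 1):
  gamma(0) = phi_1 gamma(1) + c_0
  gamma(1) = phi_1 gamma(0) + c_1
Substituting the second into the first: gamma(0) (1 - phi_1^2) = c_0 + phi_1 c_1, so
  gamma(0) = (c_0 + phi_1 c_1) / (1 - phi_1^2) = (3.974831 + (0.195)(-0.573072)) / (1 - (0.195)^2) = 3.863082 / 0.961975 = 4.015782.
  gamma(1) = phi_1 gamma(0) + c_1 = (0.195)(4.015782) + (-0.573072) = 0.210005.
Therefore gamma(1) = 0.2100 (to 4 decimal places).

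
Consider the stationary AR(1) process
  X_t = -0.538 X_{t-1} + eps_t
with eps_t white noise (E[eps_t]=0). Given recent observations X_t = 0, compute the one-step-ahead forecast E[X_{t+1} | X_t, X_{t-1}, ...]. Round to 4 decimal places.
E[X_{t+1} \mid \mathcal F_t] = 0.0000

For an AR(p) model X_t = c + sum_i phi_i X_{t-i} + eps_t, the
one-step-ahead conditional mean is
  E[X_{t+1} | X_t, ...] = c + sum_i phi_i X_{t+1-i}.
Substitute known values:
  E[X_{t+1} | ...] = (-0.538) * (0)
                   = 0.0000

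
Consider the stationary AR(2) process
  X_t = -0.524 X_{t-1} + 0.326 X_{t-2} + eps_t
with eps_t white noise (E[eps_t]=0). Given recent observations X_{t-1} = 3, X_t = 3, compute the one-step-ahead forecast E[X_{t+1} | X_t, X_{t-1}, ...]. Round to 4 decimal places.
E[X_{t+1} \mid \mathcal F_t] = -0.5940

For an AR(p) model X_t = c + sum_i phi_i X_{t-i} + eps_t, the
one-step-ahead conditional mean is
  E[X_{t+1} | X_t, ...] = c + sum_i phi_i X_{t+1-i}.
Substitute known values:
  E[X_{t+1} | ...] = (-0.524) * (3) + (0.326) * (3)
                   = -0.5940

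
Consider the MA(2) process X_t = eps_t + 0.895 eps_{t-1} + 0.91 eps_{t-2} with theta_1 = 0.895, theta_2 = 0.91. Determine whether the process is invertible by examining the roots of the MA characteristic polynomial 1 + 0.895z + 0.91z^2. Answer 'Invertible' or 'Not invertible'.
\text{Invertible}

The MA(q) characteristic polynomial is P(z) = 1 + 0.895z + 0.91z^2.
Invertibility requires all roots to lie outside the unit circle, i.e. |z| > 1 for every root.
Set 1 + (0.895) z + (0.91) z^2 = 0, i.e. a z^2 + b z + c = 0 with a = 0.91, b = 0.895, c = 1.
Discriminant D = b^2 - 4ac = (0.895)^2 - 4*(0.91)*1 = 0.801025 - (3.64) = -2.838975.
D < 0, so the roots are the complex-conjugate pair z = (-b +/- i sqrt(-D)) / (2a) = -0.4918 +/- 0.9258i.
For a conjugate pair |z|^2 = z * conj(z) = (product of roots) = c/a = 1/(0.91) = 1.098901, so |z| = sqrt(1.098901) = 1.0483 for both roots.
Moduli of all roots: 1.0483, 1.0483.
All moduli strictly greater than 1? Yes.
Verdict: Invertible.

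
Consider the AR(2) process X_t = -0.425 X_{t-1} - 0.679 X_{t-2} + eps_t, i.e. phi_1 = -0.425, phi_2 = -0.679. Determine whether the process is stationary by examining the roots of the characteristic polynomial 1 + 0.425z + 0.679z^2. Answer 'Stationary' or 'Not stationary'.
\text{Stationary}

The AR(p) characteristic polynomial is P(z) = 1 + 0.425z + 0.679z^2.
Stationarity requires all roots to lie outside the unit circle, i.e. |z| > 1 for every root.
Set 1 + (0.425) z + (0.679) z^2 = 0, i.e. a z^2 + b z + c = 0 with a = 0.679, b = 0.425, c = 1.
Discriminant D = b^2 - 4ac = (0.425)^2 - 4*(0.679)*1 = 0.180625 - (2.716) = -2.535375.
D < 0, so the roots are the complex-conjugate pair z = (-b +/- i sqrt(-D)) / (2a) = -0.313 +/- 1.1725i.
For a conjugate pair |z|^2 = z * conj(z) = (product of roots) = c/a = 1/(0.679) = 1.472754, so |z| = sqrt(1.472754) = 1.2136 for both roots.
Moduli of all roots: 1.2136, 1.2136.
All moduli strictly greater than 1? Yes.
Verdict: Stationary.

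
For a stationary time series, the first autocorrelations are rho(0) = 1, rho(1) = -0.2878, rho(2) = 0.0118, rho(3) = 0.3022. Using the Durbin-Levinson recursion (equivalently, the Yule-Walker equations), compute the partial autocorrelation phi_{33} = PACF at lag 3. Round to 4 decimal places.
\phi_{33} = 0.3110

The PACF at lag k is phi_{kk}, the last component of the solution
to the Yule-Walker system G_k phi = r_k where
  (G_k)_{ij} = rho(|i - j|), (r_k)_i = rho(i), i,j = 1..k.
Equivalently, Durbin-Levinson gives phi_{kk} iteratively:
  phi_{11} = rho(1)
  phi_{kk} = [rho(k) - sum_{j=1..k-1} phi_{k-1,j} rho(k-j)]
            / [1 - sum_{j=1..k-1} phi_{k-1,j} rho(j)],
  phi_{k,j} = phi_{k-1,j} - phi_{kk} phi_{k-1,k-j},  j = 1..k-1.
Step k = 1:
  phi_11 = rho(1) = -0.2878.
Step k = 2:
  phi_22 = [rho(2) - phi_11 rho(1)] / [1 - phi_11 rho(1)] = [0.0118 - (-0.2878)(-0.2878)] / [1 - (-0.2878)(-0.2878)]
         = -0.07102884 / 0.91717116 = -0.077443.
  Update: phi_21 = phi_11 - phi_22 phi_11 = -0.2878 - (-0.077443)(-0.2878) = -0.310088.
Step k = 3:
  phi_33 = [rho(3) - phi_21 rho(2) - phi_22 rho(1)] / [1 - phi_21 rho(1) - phi_22 rho(2)]
    numerator   = 0.3022 - (-0.310088)(0.0118) - (-0.077443)(-0.2878) = 0.28357083
    denominator = 1 - (-0.310088)(-0.2878) - (-0.077443)(0.0118) = 0.91167045
  phi_33 = 0.28357083 / 0.91167045 = 0.311.
Therefore phi_{33} = 0.3110.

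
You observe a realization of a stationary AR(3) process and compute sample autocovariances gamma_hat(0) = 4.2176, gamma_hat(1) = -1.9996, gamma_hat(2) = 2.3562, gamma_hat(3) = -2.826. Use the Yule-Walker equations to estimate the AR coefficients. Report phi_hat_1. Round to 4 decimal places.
\hat\phi_{1} = -0.0550

The Yule-Walker equations for an AR(p) process read, in matrix form,
  Gamma_p phi = r_p,   with   (Gamma_p)_{ij} = gamma(|i - j|),
                       (r_p)_i = gamma(i),   i,j = 1..p.
Substitute the sample gammas (Toeplitz matrix and right-hand side of size 3):
  Gamma_p = [[4.2176, -1.9996, 2.3562], [-1.9996, 4.2176, -1.9996], [2.3562, -1.9996, 4.2176]]
  r_p     = [-1.9996, 2.3562, -2.826]
Written out (R1..R3):
  (R1) 4.2176 phi_1 - 1.9996 phi_2 + 2.3562 phi_3 = -1.9996
  (R2) -1.9996 phi_1 + 4.2176 phi_2 - 1.9996 phi_3 = 2.3562
  (R3) 2.3562 phi_1 - 1.9996 phi_2 + 4.2176 phi_3 = -2.826
Gaussian elimination:
  R2 <- R2 - (-1.9996/4.2176) R1 = R2 - (-0.474108) R1:  3.269573 phi_2 - 0.882506 phi_3 = 1.408173
  R3 <- R3 - (2.3562/4.2176) R1 = R3 - (0.558659) R1:  -0.882506 phi_2 + 2.901288 phi_3 = -1.708906
  R3 <- R3 - (-0.882506/3.269573) R2 = R3 - (-0.269915) R2:  2.663087 phi_3 = -1.328819
Back-substitution:
  phi_hat_3 = -1.328819 / 2.663087 = -0.498977
  phi_hat_2 = (1.408173 - (-0.882506)(-0.498977)) / 3.269573 = 0.296009
  phi_hat_1 = (-1.9996 - (-1.9996)(0.296009) - (2.3562)(-0.498977)) / 4.2176 = -0.05501
So phi_hat = [-0.0550, 0.2960, -0.4990].
Therefore phi_hat_1 = -0.0550.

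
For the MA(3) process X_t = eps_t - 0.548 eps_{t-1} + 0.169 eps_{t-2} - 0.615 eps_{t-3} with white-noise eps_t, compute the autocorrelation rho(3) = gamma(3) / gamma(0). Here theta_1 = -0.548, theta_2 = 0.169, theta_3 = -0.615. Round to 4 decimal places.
\rho(3) = -0.3603

For an MA(q) process with theta_0 = 1, the autocovariance is
  gamma(k) = sigma^2 * sum_{i=0..q-k} theta_i * theta_{i+k},
and rho(k) = gamma(k) / gamma(0). Sigma^2 cancels.
  numerator   = (1)*(-0.615) = -0.615.
  denominator = (1)^2 + (-0.548)^2 + (0.169)^2 + (-0.615)^2 = 1.70709.
  rho(3) = -0.615 / 1.70709 = -0.3603.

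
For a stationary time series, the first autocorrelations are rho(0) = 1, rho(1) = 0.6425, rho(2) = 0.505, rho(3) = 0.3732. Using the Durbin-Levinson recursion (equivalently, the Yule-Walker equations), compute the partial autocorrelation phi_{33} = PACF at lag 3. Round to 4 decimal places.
\phi_{33} = -0.0021

The PACF at lag k is phi_{kk}, the last component of the solution
to the Yule-Walker system G_k phi = r_k where
  (G_k)_{ij} = rho(|i - j|), (r_k)_i = rho(i), i,j = 1..k.
Equivalently, Durbin-Levinson gives phi_{kk} iteratively:
  phi_{11} = rho(1)
  phi_{kk} = [rho(k) - sum_{j=1..k-1} phi_{k-1,j} rho(k-j)]
            / [1 - sum_{j=1..k-1} phi_{k-1,j} rho(j)],
  phi_{k,j} = phi_{k-1,j} - phi_{kk} phi_{k-1,k-j},  j = 1..k-1.
Step k = 1:
  phi_11 = rho(1) = 0.6425.
Step k = 2:
  phi_22 = [rho(2) - phi_11 rho(1)] / [1 - phi_11 rho(1)] = [0.505 - (0.6425)(0.6425)] / [1 - (0.6425)(0.6425)]
         = 0.09219375 / 0.58719375 = 0.157007.
  Update: phi_21 = phi_11 - phi_22 phi_11 = 0.6425 - (0.157007)(0.6425) = 0.541623.
Step k = 3:
  phi_33 = [rho(3) - phi_21 rho(2) - phi_22 rho(1)] / [1 - phi_21 rho(1) - phi_22 rho(2)]
    numerator   = 0.3732 - (0.541623)(0.505) - (0.157007)(0.6425) = -0.00119673
    denominator = 1 - (0.541623)(0.6425) - (0.157007)(0.505) = 0.57271865
  phi_33 = -0.00119673 / 0.57271865 = -0.0021.
Therefore phi_{33} = -0.0021.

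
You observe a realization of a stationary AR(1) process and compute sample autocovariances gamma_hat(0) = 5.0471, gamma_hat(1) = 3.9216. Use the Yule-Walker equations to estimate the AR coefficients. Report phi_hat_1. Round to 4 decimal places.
\hat\phi_{1} = 0.7770

The Yule-Walker equations for an AR(p) process read, in matrix form,
  Gamma_p phi = r_p,   with   (Gamma_p)_{ij} = gamma(|i - j|),
                       (r_p)_i = gamma(i),   i,j = 1..p.
Substitute the sample gammas (Toeplitz matrix and right-hand side of size 1):
  Gamma_p = [[5.0471]]
  r_p     = [3.9216]
With p = 1 this is the single equation gamma(0) phi_1 = gamma(1):
  phi_hat_1 = gamma(1) / gamma(0) = 3.9216 / 5.0471 = 0.7770.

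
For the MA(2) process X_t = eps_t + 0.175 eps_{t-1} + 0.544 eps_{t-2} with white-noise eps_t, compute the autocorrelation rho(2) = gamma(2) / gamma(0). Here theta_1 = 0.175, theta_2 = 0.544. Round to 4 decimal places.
\rho(2) = 0.4101

For an MA(q) process with theta_0 = 1, the autocovariance is
  gamma(k) = sigma^2 * sum_{i=0..q-k} theta_i * theta_{i+k},
and rho(k) = gamma(k) / gamma(0). Sigma^2 cancels.
  numerator   = (1)*(0.544) = 0.544.
  denominator = (1)^2 + (0.175)^2 + (0.544)^2 = 1.326561.
  rho(2) = 0.544 / 1.326561 = 0.4101.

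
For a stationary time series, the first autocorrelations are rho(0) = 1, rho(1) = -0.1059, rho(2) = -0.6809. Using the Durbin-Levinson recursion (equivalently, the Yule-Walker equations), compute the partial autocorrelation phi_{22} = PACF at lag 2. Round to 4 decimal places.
\phi_{22} = -0.7000

The PACF at lag k is phi_{kk}, the last component of the solution
to the Yule-Walker system G_k phi = r_k where
  (G_k)_{ij} = rho(|i - j|), (r_k)_i = rho(i), i,j = 1..k.
Equivalently, Durbin-Levinson gives phi_{kk} iteratively:
  phi_{11} = rho(1)
  phi_{kk} = [rho(k) - sum_{j=1..k-1} phi_{k-1,j} rho(k-j)]
            / [1 - sum_{j=1..k-1} phi_{k-1,j} rho(j)],
  phi_{k,j} = phi_{k-1,j} - phi_{kk} phi_{k-1,k-j},  j = 1..k-1.
Step k = 1:
  phi_11 = rho(1) = -0.1059.
Step k = 2:
  phi_22 = [rho(2) - phi_11 rho(1)] / [1 - phi_11 rho(1)] = [-0.6809 - (-0.1059)(-0.1059)] / [1 - (-0.1059)(-0.1059)]
         = -0.69211481 / 0.98878519 = -0.7.
Therefore phi_{22} = -0.7000.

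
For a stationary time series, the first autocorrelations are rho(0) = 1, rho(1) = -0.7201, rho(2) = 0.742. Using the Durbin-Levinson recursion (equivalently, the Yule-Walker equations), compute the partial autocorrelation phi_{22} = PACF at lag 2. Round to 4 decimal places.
\phi_{22} = 0.4641

The PACF at lag k is phi_{kk}, the last component of the solution
to the Yule-Walker system G_k phi = r_k where
  (G_k)_{ij} = rho(|i - j|), (r_k)_i = rho(i), i,j = 1..k.
Equivalently, Durbin-Levinson gives phi_{kk} iteratively:
  phi_{11} = rho(1)
  phi_{kk} = [rho(k) - sum_{j=1..k-1} phi_{k-1,j} rho(k-j)]
            / [1 - sum_{j=1..k-1} phi_{k-1,j} rho(j)],
  phi_{k,j} = phi_{k-1,j} - phi_{kk} phi_{k-1,k-j},  j = 1..k-1.
Step k = 1:
  phi_11 = rho(1) = -0.7201.
Step k = 2:
  phi_22 = [rho(2) - phi_11 rho(1)] / [1 - phi_11 rho(1)] = [0.742 - (-0.7201)(-0.7201)] / [1 - (-0.7201)(-0.7201)]
         = 0.22345599 / 0.48145599 = 0.4641.
Therefore phi_{22} = 0.4641.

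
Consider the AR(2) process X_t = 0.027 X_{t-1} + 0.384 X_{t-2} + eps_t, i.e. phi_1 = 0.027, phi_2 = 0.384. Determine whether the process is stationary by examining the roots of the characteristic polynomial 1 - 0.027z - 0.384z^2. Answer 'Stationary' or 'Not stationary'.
\text{Stationary}

The AR(p) characteristic polynomial is P(z) = 1 - 0.027z - 0.384z^2.
Stationarity requires all roots to lie outside the unit circle, i.e. |z| > 1 for every root.
Set 1 + (-0.027) z + (-0.384) z^2 = 0, i.e. a z^2 + b z + c = 0 with a = -0.384, b = -0.027, c = 1.
Discriminant D = b^2 - 4ac = (-0.027)^2 - 4*(-0.384)*1 = 0.000729 - (-1.536) = 1.536729.
D >= 0, so the roots are real: z = (-b +/- sqrt(D)) / (2a) = (0.027 +/- 1.239649) / (-0.768).
  z_1 = (0.027 + 1.239649) / (-0.768) = -1.6493,   |z_1| = 1.6493.
  z_2 = (0.027 - 1.239649) / (-0.768) = 1.579,   |z_2| = 1.579.
Moduli of all roots: 1.6493, 1.5790.
All moduli strictly greater than 1? Yes.
Verdict: Stationary.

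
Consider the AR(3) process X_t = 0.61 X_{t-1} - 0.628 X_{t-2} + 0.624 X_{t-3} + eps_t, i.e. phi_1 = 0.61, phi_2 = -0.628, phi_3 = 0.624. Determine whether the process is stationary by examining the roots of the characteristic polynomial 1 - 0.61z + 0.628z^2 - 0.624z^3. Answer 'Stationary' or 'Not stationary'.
\text{Stationary}

The AR(p) characteristic polynomial is P(z) = 1 - 0.61z + 0.628z^2 - 0.624z^3.
Stationarity requires all roots to lie outside the unit circle, i.e. |z| > 1 for every root.
Degree 3: look for a simple real root z0 first, then factor out (1 - z/z0) and solve the remaining quadratic.
Testing z0 = 1.25: P(1.25) = 1 + (-0.61)(1.25) + (0.628)(1.25)^2 + (-0.624)(1.25)^3
  = 1 + (-0.7625) + (0.98125) + (-1.21875) = 0.  So z_0 = 1.25 is a root, |z_0| = 1.25.
Divide out the factor (1 - 0.8 z) = (1 - z/z0) (since 1/z0 = 0.8):
  P(z) = (1 - 0.8 z)(1 + (0.19) z + (0.78) z^2)
  [check: z-coef 0.19 - (0.8) = -0.61; z^2-coef 0.78 - (0.8)(0.19) = 0.628; z^3-coef -(0.8)(0.78) = -0.624.]
Remaining roots from the quadratic factor 1 + (0.19) z + (0.78) z^2:
  Set 1 + (0.19) z + (0.78) z^2 = 0, i.e. a z^2 + b z + c = 0 with a = 0.78, b = 0.19, c = 1.
  Discriminant D = b^2 - 4ac = (0.19)^2 - 4*(0.78)*1 = 0.0361 - (3.12) = -3.0839.
  D < 0, so the roots are the complex-conjugate pair z = (-b +/- i sqrt(-D)) / (2a) = -0.1218 +/- 1.1257i.
  For a conjugate pair |z|^2 = z * conj(z) = (product of roots) = c/a = 1/(0.78) = 1.282051, so |z| = sqrt(1.282051) = 1.1323 for both roots.
Moduli of all roots: 1.2500, 1.1323, 1.1323.
All moduli strictly greater than 1? Yes.
Verdict: Stationary.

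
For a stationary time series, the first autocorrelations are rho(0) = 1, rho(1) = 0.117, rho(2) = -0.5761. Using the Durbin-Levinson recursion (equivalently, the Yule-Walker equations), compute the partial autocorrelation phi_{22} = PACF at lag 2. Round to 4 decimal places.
\phi_{22} = -0.5980

The PACF at lag k is phi_{kk}, the last component of the solution
to the Yule-Walker system G_k phi = r_k where
  (G_k)_{ij} = rho(|i - j|), (r_k)_i = rho(i), i,j = 1..k.
Equivalently, Durbin-Levinson gives phi_{kk} iteratively:
  phi_{11} = rho(1)
  phi_{kk} = [rho(k) - sum_{j=1..k-1} phi_{k-1,j} rho(k-j)]
            / [1 - sum_{j=1..k-1} phi_{k-1,j} rho(j)],
  phi_{k,j} = phi_{k-1,j} - phi_{kk} phi_{k-1,k-j},  j = 1..k-1.
Step k = 1:
  phi_11 = rho(1) = 0.117.
Step k = 2:
  phi_22 = [rho(2) - phi_11 rho(1)] / [1 - phi_11 rho(1)] = [-0.5761 - (0.117)(0.117)] / [1 - (0.117)(0.117)]
         = -0.589789 / 0.986311 = -0.598.
Therefore phi_{22} = -0.5980.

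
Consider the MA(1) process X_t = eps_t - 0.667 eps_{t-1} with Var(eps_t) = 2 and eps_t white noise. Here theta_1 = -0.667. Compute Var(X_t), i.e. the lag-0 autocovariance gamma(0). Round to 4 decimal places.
\gamma(0) = 2.8898

For an MA(q) process X_t = eps_t + sum_i theta_i eps_{t-i} with
Var(eps_t) = sigma^2, the variance is
  gamma(0) = sigma^2 * (1 + sum_i theta_i^2).
  sum_i theta_i^2 = (-0.667)^2 = 0.444889.
  gamma(0) = 2 * (1 + 0.444889) = 2 * 1.444889 = 2.889778, which rounds to 2.8898.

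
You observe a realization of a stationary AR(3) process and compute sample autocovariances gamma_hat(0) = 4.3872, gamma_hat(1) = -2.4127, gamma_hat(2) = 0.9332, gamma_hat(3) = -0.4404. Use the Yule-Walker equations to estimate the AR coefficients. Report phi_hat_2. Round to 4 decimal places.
\hat\phi_{2} = -0.1640

The Yule-Walker equations for an AR(p) process read, in matrix form,
  Gamma_p phi = r_p,   with   (Gamma_p)_{ij} = gamma(|i - j|),
                       (r_p)_i = gamma(i),   i,j = 1..p.
Substitute the sample gammas (Toeplitz matrix and right-hand side of size 3):
  Gamma_p = [[4.3872, -2.4127, 0.9332], [-2.4127, 4.3872, -2.4127], [0.9332, -2.4127, 4.3872]]
  r_p     = [-2.4127, 0.9332, -0.4404]
Written out (R1..R3):
  (R1) 4.3872 phi_1 - 2.4127 phi_2 + 0.9332 phi_3 = -2.4127
  (R2) -2.4127 phi_1 + 4.3872 phi_2 - 2.4127 phi_3 = 0.9332
  (R3) 0.9332 phi_1 - 2.4127 phi_2 + 4.3872 phi_3 = -0.4404
Gaussian elimination:
  R2 <- R2 - (-2.4127/4.3872) R1 = R2 - (-0.549941) R1:  3.060358 phi_2 - 1.899495 phi_3 = -0.393642
  R3 <- R3 - (0.9332/4.3872) R1 = R3 - (0.21271) R1:  -1.899495 phi_2 + 4.188699 phi_3 = 0.072805
  R3 <- R3 - (-1.899495/3.060358) R2 = R3 - (-0.620677) R2:  3.009725 phi_3 = -0.17152
Back-substitution:
  phi_hat_3 = -0.17152 / 3.009725 = -0.056989
  phi_hat_2 = (-0.393642 - (-1.899495)(-0.056989)) / 3.060358 = -0.163998
  phi_hat_1 = (-2.4127 - (-2.4127)(-0.163998) - (0.9332)(-0.056989)) / 4.3872 = -0.628008
So phi_hat = [-0.6280, -0.1640, -0.0570].
Therefore phi_hat_2 = -0.1640.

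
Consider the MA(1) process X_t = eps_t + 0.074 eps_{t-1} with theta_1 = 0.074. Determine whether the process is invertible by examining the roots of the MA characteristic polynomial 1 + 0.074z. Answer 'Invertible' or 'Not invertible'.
\text{Invertible}

The MA(q) characteristic polynomial is P(z) = 1 + 0.074z.
Invertibility requires all roots to lie outside the unit circle, i.e. |z| > 1 for every root.
This is linear in z: 1 + (0.074) z = 0  =>  z = -1/(0.074) = -13.513514,  |z| = 13.513514.
Moduli of all roots: 13.5135.
All moduli strictly greater than 1? Yes.
Verdict: Invertible.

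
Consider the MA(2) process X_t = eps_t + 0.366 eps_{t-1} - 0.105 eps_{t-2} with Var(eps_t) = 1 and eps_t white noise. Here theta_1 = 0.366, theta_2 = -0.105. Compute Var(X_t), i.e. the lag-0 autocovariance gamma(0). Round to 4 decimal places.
\gamma(0) = 1.1450

For an MA(q) process X_t = eps_t + sum_i theta_i eps_{t-i} with
Var(eps_t) = sigma^2, the variance is
  gamma(0) = sigma^2 * (1 + sum_i theta_i^2).
  sum_i theta_i^2 = (0.366)^2 + (-0.105)^2 = 0.133956 + 0.011025 = 0.144981.
  gamma(0) = 1 * (1 + 0.144981) = 1 * 1.144981 = 1.144981, which rounds to 1.1450.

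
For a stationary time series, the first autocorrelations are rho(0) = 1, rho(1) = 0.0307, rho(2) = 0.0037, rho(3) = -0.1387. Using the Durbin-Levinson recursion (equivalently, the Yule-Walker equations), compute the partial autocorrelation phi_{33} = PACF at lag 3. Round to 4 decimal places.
\phi_{33} = -0.1390

The PACF at lag k is phi_{kk}, the last component of the solution
to the Yule-Walker system G_k phi = r_k where
  (G_k)_{ij} = rho(|i - j|), (r_k)_i = rho(i), i,j = 1..k.
Equivalently, Durbin-Levinson gives phi_{kk} iteratively:
  phi_{11} = rho(1)
  phi_{kk} = [rho(k) - sum_{j=1..k-1} phi_{k-1,j} rho(k-j)]
            / [1 - sum_{j=1..k-1} phi_{k-1,j} rho(j)],
  phi_{k,j} = phi_{k-1,j} - phi_{kk} phi_{k-1,k-j},  j = 1..k-1.
Step k = 1:
  phi_11 = rho(1) = 0.0307.
Step k = 2:
  phi_22 = [rho(2) - phi_11 rho(1)] / [1 - phi_11 rho(1)] = [0.0037 - (0.0307)(0.0307)] / [1 - (0.0307)(0.0307)]
         = 0.00275751 / 0.99905751 = 0.00276.
  Update: phi_21 = phi_11 - phi_22 phi_11 = 0.0307 - (0.00276)(0.0307) = 0.030615.
Step k = 3:
  phi_33 = [rho(3) - phi_21 rho(2) - phi_22 rho(1)] / [1 - phi_21 rho(1) - phi_22 rho(2)]
    numerator   = -0.1387 - (0.030615)(0.0037) - (0.00276)(0.0307) = -0.13889801
    denominator = 1 - (0.030615)(0.0307) - (0.00276)(0.0037) = 0.9990499
  phi_33 = -0.13889801 / 0.9990499 = -0.139.
Therefore phi_{33} = -0.1390.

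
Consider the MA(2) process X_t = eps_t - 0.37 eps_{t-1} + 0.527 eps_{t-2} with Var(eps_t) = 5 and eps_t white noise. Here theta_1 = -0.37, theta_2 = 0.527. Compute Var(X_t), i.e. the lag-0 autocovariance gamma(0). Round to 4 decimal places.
\gamma(0) = 7.0731

For an MA(q) process X_t = eps_t + sum_i theta_i eps_{t-i} with
Var(eps_t) = sigma^2, the variance is
  gamma(0) = sigma^2 * (1 + sum_i theta_i^2).
  sum_i theta_i^2 = (-0.37)^2 + (0.527)^2 = 0.1369 + 0.277729 = 0.414629.
  gamma(0) = 5 * (1 + 0.414629) = 5 * 1.414629 = 7.073145, which rounds to 7.0731.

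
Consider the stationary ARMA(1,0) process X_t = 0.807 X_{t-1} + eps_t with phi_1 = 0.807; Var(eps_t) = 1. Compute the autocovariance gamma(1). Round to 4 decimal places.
\gamma(1) = 2.3140

Multiply the model equation by X_{t-k} and take expectations. With theta_0 = psi_0 = 1 and psi_j the MA(infinity) weights, this gives
  gamma(k) - sum_i phi_i gamma(k-i) = c_k,
  c_k = sigma^2 * sum_{j=k..q} theta_j psi_{j-k}   (c_k = 0 for k > q),
using gamma(-m) = gamma(m).
Pure AR (q = 0): c_0 = sigma^2 = 1, c_k = 0 for k >= 1.
Equations for k = 0 and k = 1 (AR order 1):
  gamma(0) = phi_1 gamma(1) + c_0
  gamma(1) = phi_1 gamma(0) + c_1
Substituting the second into the first: gamma(0) (1 - phi_1^2) = c_0 + phi_1 c_1, so
  gamma(0) = c_0 / (1 - phi_1^2) = 1 / (1 - (0.807)^2) = 1 / 0.348751 = 2.867375.
  gamma(1) = phi_1 gamma(0) = (0.807)(2.867375) = 2.313972.
Therefore gamma(1) = 2.3140 (to 4 decimal places).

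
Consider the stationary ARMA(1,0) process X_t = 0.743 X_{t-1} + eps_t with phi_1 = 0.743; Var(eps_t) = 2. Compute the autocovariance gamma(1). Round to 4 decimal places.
\gamma(1) = 3.3173

Multiply the model equation by X_{t-k} and take expectations. With theta_0 = psi_0 = 1 and psi_j the MA(infinity) weights, this gives
  gamma(k) - sum_i phi_i gamma(k-i) = c_k,
  c_k = sigma^2 * sum_{j=k..q} theta_j psi_{j-k}   (c_k = 0 for k > q),
using gamma(-m) = gamma(m).
Pure AR (q = 0): c_0 = sigma^2 = 2, c_k = 0 for k >= 1.
Equations for k = 0 and k = 1 (AR order 1):
  gamma(0) = phi_1 gamma(1) + c_0
  gamma(1) = phi_1 gamma(0) + c_1
Substituting the second into the first: gamma(0) (1 - phi_1^2) = c_0 + phi_1 c_1, so
  gamma(0) = c_0 / (1 - phi_1^2) = 2 / (1 - (0.743)^2) = 2 / 0.447951 = 4.464774.
  gamma(1) = phi_1 gamma(0) = (0.743)(4.464774) = 3.317327.
Therefore gamma(1) = 3.3173 (to 4 decimal places).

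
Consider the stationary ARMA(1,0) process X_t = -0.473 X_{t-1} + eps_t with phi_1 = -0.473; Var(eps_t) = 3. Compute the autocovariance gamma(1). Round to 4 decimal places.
\gamma(1) = -1.8280

Multiply the model equation by X_{t-k} and take expectations. With theta_0 = psi_0 = 1 and psi_j the MA(infinity) weights, this gives
  gamma(k) - sum_i phi_i gamma(k-i) = c_k,
  c_k = sigma^2 * sum_{j=k..q} theta_j psi_{j-k}   (c_k = 0 for k > q),
using gamma(-m) = gamma(m).
Pure AR (q = 0): c_0 = sigma^2 = 3, c_k = 0 for k >= 1.
Equations for k = 0 and k = 1 (AR order 1):
  gamma(0) = phi_1 gamma(1) + c_0
  gamma(1) = phi_1 gamma(0) + c_1
Substituting the second into the first: gamma(0) (1 - phi_1^2) = c_0 + phi_1 c_1, so
  gamma(0) = c_0 / (1 - phi_1^2) = 3 / (1 - (-0.473)^2) = 3 / 0.776271 = 3.86463.
  gamma(1) = phi_1 gamma(0) = (-0.473)(3.86463) = -1.82797.
Therefore gamma(1) = -1.8280 (to 4 decimal places).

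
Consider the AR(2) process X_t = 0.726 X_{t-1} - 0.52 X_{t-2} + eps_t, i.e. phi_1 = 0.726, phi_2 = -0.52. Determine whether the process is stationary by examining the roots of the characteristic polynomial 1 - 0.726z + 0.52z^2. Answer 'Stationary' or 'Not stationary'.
\text{Stationary}

The AR(p) characteristic polynomial is P(z) = 1 - 0.726z + 0.52z^2.
Stationarity requires all roots to lie outside the unit circle, i.e. |z| > 1 for every root.
Set 1 + (-0.726) z + (0.52) z^2 = 0, i.e. a z^2 + b z + c = 0 with a = 0.52, b = -0.726, c = 1.
Discriminant D = b^2 - 4ac = (-0.726)^2 - 4*(0.52)*1 = 0.527076 - (2.08) = -1.552924.
D < 0, so the roots are the complex-conjugate pair z = (-b +/- i sqrt(-D)) / (2a) = 0.6981 +/- 1.1982i.
For a conjugate pair |z|^2 = z * conj(z) = (product of roots) = c/a = 1/(0.52) = 1.923077, so |z| = sqrt(1.923077) = 1.3868 for both roots.
Moduli of all roots: 1.3868, 1.3868.
All moduli strictly greater than 1? Yes.
Verdict: Stationary.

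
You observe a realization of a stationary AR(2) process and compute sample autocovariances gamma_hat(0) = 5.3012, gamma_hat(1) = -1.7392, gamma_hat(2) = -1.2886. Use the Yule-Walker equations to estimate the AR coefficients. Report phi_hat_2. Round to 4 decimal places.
\hat\phi_{2} = -0.3930

The Yule-Walker equations for an AR(p) process read, in matrix form,
  Gamma_p phi = r_p,   with   (Gamma_p)_{ij} = gamma(|i - j|),
                       (r_p)_i = gamma(i),   i,j = 1..p.
Substitute the sample gammas (Toeplitz matrix and right-hand side of size 2):
  Gamma_p = [[5.3012, -1.7392], [-1.7392, 5.3012]]
  r_p     = [-1.7392, -1.2886]
Written out:
  5.3012 phi_1 - 1.7392 phi_2 = -1.7392
  -1.7392 phi_1 + 5.3012 phi_2 = -1.2886
Solve by Cramer's rule:
  det = gamma(0)^2 - gamma(1)^2 = (5.3012)^2 - (-1.7392)^2 = 28.10272144 - 3.02481664 = 25.0779048
  phi_hat_1 = [gamma(1) gamma(0) - gamma(1) gamma(2)] / det = [(-1.7392)(5.3012) - (-1.7392)(-1.2886)] / 25.0779048 = -11.46098016 / 25.0779048 = -0.457
  phi_hat_2 = [gamma(0) gamma(2) - gamma(1)^2] / det = [(5.3012)(-1.2886) - (-1.7392)^2] / 25.0779048 = -9.85594296 / 25.0779048 = -0.393
So phi_hat = [-0.4570, -0.3930].
Therefore phi_hat_2 = -0.3930.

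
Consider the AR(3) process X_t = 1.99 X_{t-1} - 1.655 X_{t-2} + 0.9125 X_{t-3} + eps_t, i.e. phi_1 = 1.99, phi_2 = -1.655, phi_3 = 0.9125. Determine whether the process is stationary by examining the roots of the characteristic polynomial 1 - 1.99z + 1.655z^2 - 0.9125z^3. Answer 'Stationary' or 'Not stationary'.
\text{Not stationary}

The AR(p) characteristic polynomial is P(z) = 1 - 1.99z + 1.655z^2 - 0.9125z^3.
Stationarity requires all roots to lie outside the unit circle, i.e. |z| > 1 for every root.
Degree 3: look for a simple real root z0 first, then factor out (1 - z/z0) and solve the remaining quadratic.
Testing z0 = 0.8: P(0.8) = 1 + (-1.99)(0.8) + (1.655)(0.8)^2 + (-0.9125)(0.8)^3
  = 1 + (-1.592) + (1.0592) + (-0.4672) = 0.  So z_0 = 0.8 is a root, |z_0| = 0.8.
Divide out the factor (1 - 1.25 z) = (1 - z/z0) (since 1/z0 = 1.25):
  P(z) = (1 - 1.25 z)(1 + (-0.74) z + (0.73) z^2)
  [check: z-coef -0.74 - (1.25) = -1.99; z^2-coef 0.73 - (1.25)(-0.74) = 1.655; z^3-coef -(1.25)(0.73) = -0.9125.]
Remaining roots from the quadratic factor 1 + (-0.74) z + (0.73) z^2:
  Set 1 + (-0.74) z + (0.73) z^2 = 0, i.e. a z^2 + b z + c = 0 with a = 0.73, b = -0.74, c = 1.
  Discriminant D = b^2 - 4ac = (-0.74)^2 - 4*(0.73)*1 = 0.5476 - (2.92) = -2.3724.
  D < 0, so the roots are the complex-conjugate pair z = (-b +/- i sqrt(-D)) / (2a) = 0.5068 +/- 1.055i.
  For a conjugate pair |z|^2 = z * conj(z) = (product of roots) = c/a = 1/(0.73) = 1.369863, so |z| = sqrt(1.369863) = 1.1704 for both roots.
Moduli of all roots: 0.8000, 1.1704, 1.1704.
All moduli strictly greater than 1? No.
Verdict: Not stationary.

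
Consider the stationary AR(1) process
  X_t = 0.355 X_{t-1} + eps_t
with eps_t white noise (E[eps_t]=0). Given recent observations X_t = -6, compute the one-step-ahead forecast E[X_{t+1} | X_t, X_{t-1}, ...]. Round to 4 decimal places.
E[X_{t+1} \mid \mathcal F_t] = -2.1300

For an AR(p) model X_t = c + sum_i phi_i X_{t-i} + eps_t, the
one-step-ahead conditional mean is
  E[X_{t+1} | X_t, ...] = c + sum_i phi_i X_{t+1-i}.
Substitute known values:
  E[X_{t+1} | ...] = (0.355) * (-6)
                   = -2.1300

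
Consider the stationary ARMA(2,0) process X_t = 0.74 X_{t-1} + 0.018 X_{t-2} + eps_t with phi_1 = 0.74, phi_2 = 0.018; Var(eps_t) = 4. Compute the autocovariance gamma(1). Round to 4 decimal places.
\gamma(1) = 6.9774

Multiply the model equation by X_{t-k} and take expectations. With theta_0 = psi_0 = 1 and psi_j the MA(infinity) weights, this gives
  gamma(k) - sum_i phi_i gamma(k-i) = c_k,
  c_k = sigma^2 * sum_{j=k..q} theta_j psi_{j-k}   (c_k = 0 for k > q),
using gamma(-m) = gamma(m).
Pure AR (q = 0): c_0 = sigma^2 = 4, c_k = 0 for k >= 1.
Equations for k = 0, 1, 2 (AR order 2, c_2 = 0):
  (E0) gamma(0) = phi_1 gamma(1) + phi_2 gamma(2) + c_0
  (E1) gamma(1) = phi_1 gamma(0) + phi_2 gamma(1) + c_1
  (E2) gamma(2) = phi_1 gamma(1) + phi_2 gamma(0)
From (E1): gamma(1) = A gamma(0) + B with
  A = phi_1 / (1 - phi_2) = 0.74 / 0.982 = 0.753564,   B = c_1 / (1 - phi_2) = 0 / 0.982 = 0.
Insert (E2) into (E0): gamma(0) (1 - phi_2^2) = phi_1 (1 + phi_2) gamma(1) + c_0.
  phi_1 (1 + phi_2) = (0.74)(1.018) = 0.75332,   1 - phi_2^2 = 0.999676.
Replace gamma(1) by A gamma(0) + B and collect gamma(0):
  gamma(0) [0.999676 - (0.75332)(0.753564)] = c_0 = 4
  gamma(0) * 0.432001 = 4
  gamma(0) = 4 / 0.432001 = 9.259237.
  gamma(1) = A gamma(0) = (0.753564)(9.259237) = 6.977429.
Therefore gamma(1) = 6.9774 (to 4 decimal places).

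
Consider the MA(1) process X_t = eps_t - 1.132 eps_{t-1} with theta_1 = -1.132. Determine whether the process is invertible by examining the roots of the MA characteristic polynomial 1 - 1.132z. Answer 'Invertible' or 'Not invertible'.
\text{Not invertible}

The MA(q) characteristic polynomial is P(z) = 1 - 1.132z.
Invertibility requires all roots to lie outside the unit circle, i.e. |z| > 1 for every root.
This is linear in z: 1 + (-1.132) z = 0  =>  z = -1/(-1.132) = 0.883392,  |z| = 0.883392.
Moduli of all roots: 0.8834.
All moduli strictly greater than 1? No.
Verdict: Not invertible.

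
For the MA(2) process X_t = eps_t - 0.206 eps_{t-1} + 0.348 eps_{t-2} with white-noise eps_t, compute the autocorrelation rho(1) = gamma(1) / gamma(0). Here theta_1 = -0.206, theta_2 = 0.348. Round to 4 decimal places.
\rho(1) = -0.2387

For an MA(q) process with theta_0 = 1, the autocovariance is
  gamma(k) = sigma^2 * sum_{i=0..q-k} theta_i * theta_{i+k},
and rho(k) = gamma(k) / gamma(0). Sigma^2 cancels.
  numerator   = (1)*(-0.206) + (-0.206)*(0.348) = -0.277688.
  denominator = (1)^2 + (-0.206)^2 + (0.348)^2 = 1.16354.
  rho(1) = -0.277688 / 1.16354 = -0.2387.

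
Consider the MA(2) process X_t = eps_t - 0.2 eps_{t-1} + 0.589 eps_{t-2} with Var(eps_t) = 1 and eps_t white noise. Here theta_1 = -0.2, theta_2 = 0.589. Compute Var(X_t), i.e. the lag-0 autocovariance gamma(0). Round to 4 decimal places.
\gamma(0) = 1.3869

For an MA(q) process X_t = eps_t + sum_i theta_i eps_{t-i} with
Var(eps_t) = sigma^2, the variance is
  gamma(0) = sigma^2 * (1 + sum_i theta_i^2).
  sum_i theta_i^2 = (-0.2)^2 + (0.589)^2 = 0.04 + 0.346921 = 0.386921.
  gamma(0) = 1 * (1 + 0.386921) = 1 * 1.386921 = 1.386921, which rounds to 1.3869.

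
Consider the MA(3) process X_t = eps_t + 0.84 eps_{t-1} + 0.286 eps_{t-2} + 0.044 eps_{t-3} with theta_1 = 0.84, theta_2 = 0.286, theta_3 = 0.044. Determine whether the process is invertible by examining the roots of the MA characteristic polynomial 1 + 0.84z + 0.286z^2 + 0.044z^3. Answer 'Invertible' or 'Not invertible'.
\text{Invertible}

The MA(q) characteristic polynomial is P(z) = 1 + 0.84z + 0.286z^2 + 0.044z^3.
Invertibility requires all roots to lie outside the unit circle, i.e. |z| > 1 for every root.
Degree 3: look for a simple real root z0 first, then factor out (1 - z/z0) and solve the remaining quadratic.
Testing z0 = -2.5: P(-2.5) = 1 + (0.84)(-2.5) + (0.286)(-2.5)^2 + (0.044)(-2.5)^3
  = 1 + (-2.1) + (1.7875) + (-0.6875) = 0.  So z_0 = -2.5 is a root, |z_0| = 2.5.
Divide out the factor (1 + 0.4 z) = (1 - z/z0) (since 1/z0 = -0.4):
  P(z) = (1 + 0.4 z)(1 + (0.44) z + (0.11) z^2)
  [check: z-coef 0.44 - (-0.4) = 0.84; z^2-coef 0.11 - (-0.4)(0.44) = 0.286; z^3-coef -(-0.4)(0.11) = 0.044.]
Remaining roots from the quadratic factor 1 + (0.44) z + (0.11) z^2:
  Set 1 + (0.44) z + (0.11) z^2 = 0, i.e. a z^2 + b z + c = 0 with a = 0.11, b = 0.44, c = 1.
  Discriminant D = b^2 - 4ac = (0.44)^2 - 4*(0.11)*1 = 0.1936 - (0.44) = -0.2464.
  D < 0, so the roots are the complex-conjugate pair z = (-b +/- i sqrt(-D)) / (2a) = -2 +/- 2.2563i.
  For a conjugate pair |z|^2 = z * conj(z) = (product of roots) = c/a = 1/(0.11) = 9.090909, so |z| = sqrt(9.090909) = 3.0151 for both roots.
Moduli of all roots: 2.5000, 3.0151, 3.0151.
All moduli strictly greater than 1? Yes.
Verdict: Invertible.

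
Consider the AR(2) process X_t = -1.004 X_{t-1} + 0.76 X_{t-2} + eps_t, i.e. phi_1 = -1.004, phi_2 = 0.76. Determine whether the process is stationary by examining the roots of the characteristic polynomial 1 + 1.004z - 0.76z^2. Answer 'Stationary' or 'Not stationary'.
\text{Not stationary}

The AR(p) characteristic polynomial is P(z) = 1 + 1.004z - 0.76z^2.
Stationarity requires all roots to lie outside the unit circle, i.e. |z| > 1 for every root.
Set 1 + (1.004) z + (-0.76) z^2 = 0, i.e. a z^2 + b z + c = 0 with a = -0.76, b = 1.004, c = 1.
Discriminant D = b^2 - 4ac = (1.004)^2 - 4*(-0.76)*1 = 1.008016 - (-3.04) = 4.048016.
D >= 0, so the roots are real: z = (-b +/- sqrt(D)) / (2a) = (-1.004 +/- 2.011968) / (-1.52).
  z_1 = (-1.004 + 2.011968) / (-1.52) = -0.6631,   |z_1| = 0.6631.
  z_2 = (-1.004 - 2.011968) / (-1.52) = 1.9842,   |z_2| = 1.9842.
Moduli of all roots: 0.6631, 1.9842.
All moduli strictly greater than 1? No.
Verdict: Not stationary.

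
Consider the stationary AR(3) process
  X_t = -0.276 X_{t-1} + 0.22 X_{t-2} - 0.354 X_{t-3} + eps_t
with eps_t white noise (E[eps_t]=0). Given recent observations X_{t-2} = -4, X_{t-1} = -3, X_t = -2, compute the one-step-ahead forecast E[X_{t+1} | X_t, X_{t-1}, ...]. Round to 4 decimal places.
E[X_{t+1} \mid \mathcal F_t] = 1.3080

For an AR(p) model X_t = c + sum_i phi_i X_{t-i} + eps_t, the
one-step-ahead conditional mean is
  E[X_{t+1} | X_t, ...] = c + sum_i phi_i X_{t+1-i}.
Substitute known values:
  E[X_{t+1} | ...] = (-0.276) * (-2) + (0.22) * (-3) + (-0.354) * (-4)
                   = 1.3080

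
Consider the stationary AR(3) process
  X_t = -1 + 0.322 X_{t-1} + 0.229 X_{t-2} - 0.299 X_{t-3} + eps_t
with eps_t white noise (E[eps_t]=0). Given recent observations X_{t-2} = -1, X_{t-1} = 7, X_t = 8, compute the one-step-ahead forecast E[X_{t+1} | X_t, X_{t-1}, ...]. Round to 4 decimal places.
E[X_{t+1} \mid \mathcal F_t] = 3.4780

For an AR(p) model X_t = c + sum_i phi_i X_{t-i} + eps_t, the
one-step-ahead conditional mean is
  E[X_{t+1} | X_t, ...] = c + sum_i phi_i X_{t+1-i}.
Substitute known values:
  E[X_{t+1} | ...] = -1 + (0.322) * (8) + (0.229) * (7) + (-0.299) * (-1)
                   = 3.4780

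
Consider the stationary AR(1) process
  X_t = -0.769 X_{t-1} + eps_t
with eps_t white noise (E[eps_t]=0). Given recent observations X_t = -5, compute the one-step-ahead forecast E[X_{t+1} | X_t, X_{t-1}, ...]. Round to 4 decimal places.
E[X_{t+1} \mid \mathcal F_t] = 3.8450

For an AR(p) model X_t = c + sum_i phi_i X_{t-i} + eps_t, the
one-step-ahead conditional mean is
  E[X_{t+1} | X_t, ...] = c + sum_i phi_i X_{t+1-i}.
Substitute known values:
  E[X_{t+1} | ...] = (-0.769) * (-5)
                   = 3.8450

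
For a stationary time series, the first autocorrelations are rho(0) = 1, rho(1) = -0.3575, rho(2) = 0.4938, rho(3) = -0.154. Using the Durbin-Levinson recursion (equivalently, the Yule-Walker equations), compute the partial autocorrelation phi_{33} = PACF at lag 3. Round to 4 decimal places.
\phi_{33} = 0.1370

The PACF at lag k is phi_{kk}, the last component of the solution
to the Yule-Walker system G_k phi = r_k where
  (G_k)_{ij} = rho(|i - j|), (r_k)_i = rho(i), i,j = 1..k.
Equivalently, Durbin-Levinson gives phi_{kk} iteratively:
  phi_{11} = rho(1)
  phi_{kk} = [rho(k) - sum_{j=1..k-1} phi_{k-1,j} rho(k-j)]
            / [1 - sum_{j=1..k-1} phi_{k-1,j} rho(j)],
  phi_{k,j} = phi_{k-1,j} - phi_{kk} phi_{k-1,k-j},  j = 1..k-1.
Step k = 1:
  phi_11 = rho(1) = -0.3575.
Step k = 2:
  phi_22 = [rho(2) - phi_11 rho(1)] / [1 - phi_11 rho(1)] = [0.4938 - (-0.3575)(-0.3575)] / [1 - (-0.3575)(-0.3575)]
         = 0.36599375 / 0.87219375 = 0.419624.
  Update: phi_21 = phi_11 - phi_22 phi_11 = -0.3575 - (0.419624)(-0.3575) = -0.207484.
Step k = 3:
  phi_33 = [rho(3) - phi_21 rho(2) - phi_22 rho(1)] / [1 - phi_21 rho(1) - phi_22 rho(2)]
    numerator   = -0.154 - (-0.207484)(0.4938) - (0.419624)(-0.3575) = 0.09847145
    denominator = 1 - (-0.207484)(-0.3575) - (0.419624)(0.4938) = 0.71861385
  phi_33 = 0.09847145 / 0.71861385 = 0.137.
Therefore phi_{33} = 0.1370.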